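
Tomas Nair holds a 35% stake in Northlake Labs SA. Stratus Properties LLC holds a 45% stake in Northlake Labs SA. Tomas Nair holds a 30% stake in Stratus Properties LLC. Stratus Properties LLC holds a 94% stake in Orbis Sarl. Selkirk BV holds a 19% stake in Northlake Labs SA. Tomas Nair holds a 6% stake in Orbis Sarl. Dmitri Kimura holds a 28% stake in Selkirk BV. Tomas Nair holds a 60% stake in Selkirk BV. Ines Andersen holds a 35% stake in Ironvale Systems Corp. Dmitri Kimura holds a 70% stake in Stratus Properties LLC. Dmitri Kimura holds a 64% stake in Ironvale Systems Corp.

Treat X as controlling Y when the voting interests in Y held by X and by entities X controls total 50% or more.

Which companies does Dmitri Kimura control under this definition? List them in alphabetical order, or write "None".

Ironvale Systems Corp, Orbis Sarl, Stratus Properties LLC

Dmitri holds 70% of Stratus, so Dmitri controls Stratus.
Dmitri holds 64% of Ironvale, so Dmitri controls Ironvale.
Stratus holds 94% of Orbis, so Dmitri controls Orbis.
No other company's threshold is met.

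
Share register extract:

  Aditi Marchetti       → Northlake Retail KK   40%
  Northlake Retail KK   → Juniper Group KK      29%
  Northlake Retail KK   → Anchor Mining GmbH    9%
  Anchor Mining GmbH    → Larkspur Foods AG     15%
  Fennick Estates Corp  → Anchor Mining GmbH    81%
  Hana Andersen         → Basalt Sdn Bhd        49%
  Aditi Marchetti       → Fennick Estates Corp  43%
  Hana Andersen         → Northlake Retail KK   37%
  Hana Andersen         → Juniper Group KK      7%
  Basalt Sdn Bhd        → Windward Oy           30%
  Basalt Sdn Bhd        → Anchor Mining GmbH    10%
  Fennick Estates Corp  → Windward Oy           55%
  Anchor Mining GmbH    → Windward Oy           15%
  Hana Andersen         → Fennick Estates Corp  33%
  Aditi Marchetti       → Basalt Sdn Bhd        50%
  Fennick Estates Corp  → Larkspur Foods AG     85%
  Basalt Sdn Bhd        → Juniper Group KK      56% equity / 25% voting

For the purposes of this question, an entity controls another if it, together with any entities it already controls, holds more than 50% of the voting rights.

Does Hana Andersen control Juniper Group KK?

Hana's largest direct stake is 49% in Basalt, which does not meet the threshold, so Hana controls no company.
In Juniper, Hana's side holds only 7%, not > 50%.
So Hana does not control Juniper.

No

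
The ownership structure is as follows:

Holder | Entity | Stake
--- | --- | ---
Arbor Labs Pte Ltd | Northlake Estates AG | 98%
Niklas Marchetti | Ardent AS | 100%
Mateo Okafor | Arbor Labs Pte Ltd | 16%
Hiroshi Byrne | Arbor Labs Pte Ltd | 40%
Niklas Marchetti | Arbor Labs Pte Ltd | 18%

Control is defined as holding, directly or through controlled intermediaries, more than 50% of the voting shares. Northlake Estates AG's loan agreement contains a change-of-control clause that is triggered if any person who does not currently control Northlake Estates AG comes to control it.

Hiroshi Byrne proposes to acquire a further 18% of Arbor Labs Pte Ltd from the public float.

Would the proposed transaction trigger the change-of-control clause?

The purchase changes only Hiroshi's holdings, so Hiroshi is the only person who could newly come to control Northlake.
Hiroshi's largest direct stake is 40% in Arbor, which does not meet the threshold, so Hiroshi controls no company.
Neither Hiroshi nor any entity Hiroshi controls holds any voting interest in Northlake.
So before the transaction, Hiroshi does not control Northlake.
After the purchase, Hiroshi's direct stake in Arbor rises to 40% + 18% = 58%.
Hiroshi holds 58% of Arbor, so Hiroshi controls Arbor.
Arbor holds 98% of Northlake, so Hiroshi controls Northlake.
Hiroshi did not control Northlake before and does after, so the clause is triggered.

Yes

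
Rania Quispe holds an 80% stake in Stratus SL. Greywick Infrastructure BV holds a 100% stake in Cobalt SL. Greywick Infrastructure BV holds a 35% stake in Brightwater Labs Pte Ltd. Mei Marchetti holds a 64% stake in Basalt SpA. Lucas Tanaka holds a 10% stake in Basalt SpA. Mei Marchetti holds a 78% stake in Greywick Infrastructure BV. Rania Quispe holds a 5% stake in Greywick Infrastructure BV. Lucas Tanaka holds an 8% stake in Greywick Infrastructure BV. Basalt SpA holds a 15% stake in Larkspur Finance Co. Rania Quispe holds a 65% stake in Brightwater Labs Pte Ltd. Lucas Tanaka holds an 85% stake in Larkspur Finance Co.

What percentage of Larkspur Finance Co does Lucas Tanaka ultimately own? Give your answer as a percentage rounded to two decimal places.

Lucas reaches Larkspur along 2 paths.
Via Basalt: 10% × 15% = 1.5%.
Direct stake: 85% = 85%.
Total: 1.5% + 85% = 86.5%.
Rounded: 86.50%.

86.50%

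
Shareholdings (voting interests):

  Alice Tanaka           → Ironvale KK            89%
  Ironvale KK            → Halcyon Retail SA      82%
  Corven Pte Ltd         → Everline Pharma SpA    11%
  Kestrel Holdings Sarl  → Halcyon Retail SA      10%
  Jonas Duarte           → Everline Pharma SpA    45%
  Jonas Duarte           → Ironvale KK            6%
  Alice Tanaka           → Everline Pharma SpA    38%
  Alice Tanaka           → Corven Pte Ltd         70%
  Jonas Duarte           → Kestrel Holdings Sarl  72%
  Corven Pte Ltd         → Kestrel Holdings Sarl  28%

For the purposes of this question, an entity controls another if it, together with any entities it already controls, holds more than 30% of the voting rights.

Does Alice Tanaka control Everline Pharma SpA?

Yes

Alice holds 70% of Corven, so Alice controls Corven.
Corven and Alice together hold 11% + 38% = 49% of Everline, so Alice controls Everline.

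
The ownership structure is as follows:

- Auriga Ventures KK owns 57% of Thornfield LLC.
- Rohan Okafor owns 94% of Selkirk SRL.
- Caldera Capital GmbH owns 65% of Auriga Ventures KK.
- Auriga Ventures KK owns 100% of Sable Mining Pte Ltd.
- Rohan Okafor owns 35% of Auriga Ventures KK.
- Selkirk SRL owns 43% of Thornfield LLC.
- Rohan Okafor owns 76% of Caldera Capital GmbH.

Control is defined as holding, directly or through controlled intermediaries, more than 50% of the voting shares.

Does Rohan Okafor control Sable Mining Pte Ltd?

Rohan holds 76% of Caldera, so Rohan controls Caldera.
Caldera and Rohan together hold 65% + 35% = 100% of Auriga, so Rohan controls Auriga.
Auriga holds 100% of Sable, so Rohan controls Sable.

Yes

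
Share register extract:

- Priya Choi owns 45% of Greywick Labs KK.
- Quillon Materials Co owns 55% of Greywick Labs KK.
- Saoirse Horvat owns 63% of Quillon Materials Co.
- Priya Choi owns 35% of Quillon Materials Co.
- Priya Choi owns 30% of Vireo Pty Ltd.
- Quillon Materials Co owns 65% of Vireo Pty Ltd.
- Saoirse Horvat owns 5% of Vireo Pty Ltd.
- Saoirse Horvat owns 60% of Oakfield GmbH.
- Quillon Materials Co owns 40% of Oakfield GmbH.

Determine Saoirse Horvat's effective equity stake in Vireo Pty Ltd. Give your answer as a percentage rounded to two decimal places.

45.95%

Saoirse reaches Vireo along 2 paths.
Direct stake: 5% = 5%.
Via Quillon: 63% × 65% = 40.95%.
Total: 5% + 40.95% = 45.95%.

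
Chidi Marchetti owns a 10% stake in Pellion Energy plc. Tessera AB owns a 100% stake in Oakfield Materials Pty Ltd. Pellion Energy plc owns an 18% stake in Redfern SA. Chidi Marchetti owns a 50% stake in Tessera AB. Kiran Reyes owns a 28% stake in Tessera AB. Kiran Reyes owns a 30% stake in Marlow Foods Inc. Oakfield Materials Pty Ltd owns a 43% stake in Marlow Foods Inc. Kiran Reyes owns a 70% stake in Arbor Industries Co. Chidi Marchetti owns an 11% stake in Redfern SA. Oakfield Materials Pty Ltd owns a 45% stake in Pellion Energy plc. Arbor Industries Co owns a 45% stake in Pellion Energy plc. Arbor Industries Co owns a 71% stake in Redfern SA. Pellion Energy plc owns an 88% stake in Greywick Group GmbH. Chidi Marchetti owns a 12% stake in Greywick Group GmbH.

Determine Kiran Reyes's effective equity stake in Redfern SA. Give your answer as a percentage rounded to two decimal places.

57.64%

Kiran reaches Redfern along 3 paths.
Via Arbor: 70% × 71% = 49.7%.
Via Arbor → Pellion: 70% × 45% × 18% = 5.67%.
Via Tessera → Oakfield → Pellion: 28% × 100% × 45% × 18% = 2.268%.
Total: 49.7% + 5.67% + 2.268% = 57.638%.
Rounded: 57.64%.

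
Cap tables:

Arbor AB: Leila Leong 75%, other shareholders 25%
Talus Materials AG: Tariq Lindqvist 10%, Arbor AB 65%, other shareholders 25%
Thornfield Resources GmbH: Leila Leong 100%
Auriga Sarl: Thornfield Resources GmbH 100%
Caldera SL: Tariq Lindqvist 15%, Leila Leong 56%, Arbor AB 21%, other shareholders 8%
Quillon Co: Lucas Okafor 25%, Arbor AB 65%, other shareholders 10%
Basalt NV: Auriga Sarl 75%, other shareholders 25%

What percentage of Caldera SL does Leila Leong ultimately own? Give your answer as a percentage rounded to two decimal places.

Leila reaches Caldera along 2 paths.
Direct stake: 56% = 56%.
Via Arbor: 75% × 21% = 15.75%.
Total: 56% + 15.75% = 71.75%.

71.75%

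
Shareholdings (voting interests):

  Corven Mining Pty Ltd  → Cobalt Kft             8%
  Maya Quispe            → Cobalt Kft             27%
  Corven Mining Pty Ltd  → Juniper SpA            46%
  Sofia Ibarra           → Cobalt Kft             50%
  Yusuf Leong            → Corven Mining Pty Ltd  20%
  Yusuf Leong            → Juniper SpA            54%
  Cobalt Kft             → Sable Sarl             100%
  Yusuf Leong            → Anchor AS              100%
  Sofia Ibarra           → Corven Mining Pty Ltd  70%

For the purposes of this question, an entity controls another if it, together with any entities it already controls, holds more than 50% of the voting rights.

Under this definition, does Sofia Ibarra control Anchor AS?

Sofia holds 70% of Corven, so Sofia controls Corven.
Sofia and Corven together hold 50% + 8% = 58% of Cobalt, so Sofia controls Cobalt.
Cobalt holds 100% of Sable, so Sofia controls Sable.
Neither Sofia nor any entity Sofia controls holds any voting interest in Anchor.
So Sofia does not control Anchor.

No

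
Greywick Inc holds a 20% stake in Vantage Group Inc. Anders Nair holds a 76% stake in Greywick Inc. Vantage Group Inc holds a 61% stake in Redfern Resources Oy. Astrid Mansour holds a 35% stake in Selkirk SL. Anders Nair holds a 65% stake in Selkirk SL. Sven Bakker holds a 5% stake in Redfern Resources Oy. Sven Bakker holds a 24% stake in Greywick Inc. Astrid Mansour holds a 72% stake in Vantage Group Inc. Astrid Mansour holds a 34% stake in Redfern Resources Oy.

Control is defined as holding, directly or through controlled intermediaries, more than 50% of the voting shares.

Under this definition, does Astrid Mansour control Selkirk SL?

No

Astrid holds 72% of Vantage, so Astrid controls Vantage.
Vantage and Astrid together hold 61% + 34% = 95% of Redfern, so Astrid controls Redfern.
In Selkirk, Astrid's side holds only 35%, not > 50%.
So Astrid does not control Selkirk.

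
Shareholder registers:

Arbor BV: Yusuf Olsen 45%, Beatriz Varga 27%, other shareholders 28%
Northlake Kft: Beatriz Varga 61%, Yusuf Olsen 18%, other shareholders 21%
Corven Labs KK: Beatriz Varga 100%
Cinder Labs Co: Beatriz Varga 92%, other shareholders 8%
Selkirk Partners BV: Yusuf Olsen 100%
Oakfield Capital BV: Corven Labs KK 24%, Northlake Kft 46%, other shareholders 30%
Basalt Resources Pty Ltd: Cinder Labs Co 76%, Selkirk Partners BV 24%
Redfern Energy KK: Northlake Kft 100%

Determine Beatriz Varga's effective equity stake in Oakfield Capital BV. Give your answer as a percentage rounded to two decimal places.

52.06%

Beatriz reaches Oakfield along 2 paths.
Via Corven: 100% × 24% = 24%.
Via Northlake: 61% × 46% = 28.06%.
Total: 24% + 28.06% = 52.06%.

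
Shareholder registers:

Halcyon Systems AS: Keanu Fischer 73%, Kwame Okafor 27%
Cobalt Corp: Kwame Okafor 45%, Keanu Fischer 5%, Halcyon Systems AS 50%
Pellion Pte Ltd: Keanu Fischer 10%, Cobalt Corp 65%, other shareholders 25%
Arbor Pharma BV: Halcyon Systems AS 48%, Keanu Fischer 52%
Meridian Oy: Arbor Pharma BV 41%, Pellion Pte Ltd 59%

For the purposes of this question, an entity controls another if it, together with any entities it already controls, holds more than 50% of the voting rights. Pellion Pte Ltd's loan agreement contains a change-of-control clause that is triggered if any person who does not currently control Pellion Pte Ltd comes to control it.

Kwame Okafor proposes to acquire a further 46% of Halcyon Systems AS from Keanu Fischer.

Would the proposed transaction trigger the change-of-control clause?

The purchase adds only to Kwame's holdings (Keanu's stake shrinks), so Kwame is the only person who could newly come to control Pellion.
Kwame's largest direct stake is 45% in Cobalt, which does not meet the threshold, so Kwame controls no company.
Neither Kwame nor any entity Kwame controls holds any voting interest in Pellion.
So before the transaction, Kwame does not control Pellion.
After the purchase, Kwame's direct stake in Halcyon rises to 27% + 46% = 73%, and Keanu's stake falls to 27%.
Kwame holds 73% of Halcyon, so Kwame controls Halcyon.
Kwame and Halcyon together hold 45% + 50% = 95% of Cobalt, so Kwame controls Cobalt.
Cobalt holds 65% of Pellion, so Kwame controls Pellion.
Kwame did not control Pellion before and does after, so the clause is triggered.

Yes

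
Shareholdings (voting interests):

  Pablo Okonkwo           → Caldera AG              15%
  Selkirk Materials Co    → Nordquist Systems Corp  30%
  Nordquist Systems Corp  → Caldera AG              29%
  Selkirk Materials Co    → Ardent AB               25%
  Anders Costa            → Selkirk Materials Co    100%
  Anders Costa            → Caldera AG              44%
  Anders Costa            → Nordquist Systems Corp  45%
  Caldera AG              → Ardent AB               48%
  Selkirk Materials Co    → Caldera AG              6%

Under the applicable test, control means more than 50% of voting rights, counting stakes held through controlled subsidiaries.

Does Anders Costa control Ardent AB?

Yes

Anders holds 100% of Selkirk, so Anders controls Selkirk.
Anders and Selkirk together hold 45% + 30% = 75% of Nordquist, so Anders controls Nordquist.
Anders and Nordquist and Selkirk together hold 44% + 29% + 6% = 79% of Caldera, so Anders controls Caldera.
Selkirk and Caldera together hold 25% + 48% = 73% of Ardent, so Anders controls Ardent.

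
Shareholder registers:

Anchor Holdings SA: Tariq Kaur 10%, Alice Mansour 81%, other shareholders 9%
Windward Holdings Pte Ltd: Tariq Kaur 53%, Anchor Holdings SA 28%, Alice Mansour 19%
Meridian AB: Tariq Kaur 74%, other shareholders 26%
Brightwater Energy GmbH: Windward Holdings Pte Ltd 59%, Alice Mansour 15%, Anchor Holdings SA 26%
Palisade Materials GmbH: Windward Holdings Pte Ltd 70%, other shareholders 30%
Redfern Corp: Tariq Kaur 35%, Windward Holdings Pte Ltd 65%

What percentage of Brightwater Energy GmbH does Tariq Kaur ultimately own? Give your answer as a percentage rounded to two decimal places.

Tariq reaches Brightwater along 3 paths.
Via Windward: 53% × 59% = 31.27%.
Via Anchor → Windward: 10% × 28% × 59% = 1.652%.
Via Anchor: 10% × 26% = 2.6%.
Total: 31.27% + 1.652% + 2.6% = 35.522%.
Rounded: 35.52%.

35.52%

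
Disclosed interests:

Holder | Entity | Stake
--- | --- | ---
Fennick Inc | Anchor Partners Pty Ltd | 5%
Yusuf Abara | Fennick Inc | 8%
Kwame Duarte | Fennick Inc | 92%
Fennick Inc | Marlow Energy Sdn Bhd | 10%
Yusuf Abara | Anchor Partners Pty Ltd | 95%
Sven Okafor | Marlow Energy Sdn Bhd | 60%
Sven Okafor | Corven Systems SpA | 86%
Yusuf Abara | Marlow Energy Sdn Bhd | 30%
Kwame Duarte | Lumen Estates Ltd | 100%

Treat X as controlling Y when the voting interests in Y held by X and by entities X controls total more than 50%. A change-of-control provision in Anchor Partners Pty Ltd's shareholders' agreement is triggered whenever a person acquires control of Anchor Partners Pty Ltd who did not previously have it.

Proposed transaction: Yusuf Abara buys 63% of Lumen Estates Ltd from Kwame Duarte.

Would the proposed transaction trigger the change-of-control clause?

No

The purchase adds only to Yusuf's holdings (Kwame's stake shrinks), so Yusuf is the only person who could newly come to control Anchor.
Yusuf holds 95% of Anchor, so Yusuf controls Anchor.
So Yusuf already controls Anchor before the transaction.
After the purchase, Yusuf holds 63% of Lumen directly, and Kwame's stake falls to 37%.
Yusuf controlled Anchor already, so this is not a new person acquiring control; every other person's position is unchanged or reduced.
No new person acquires control, so the clause is not triggered.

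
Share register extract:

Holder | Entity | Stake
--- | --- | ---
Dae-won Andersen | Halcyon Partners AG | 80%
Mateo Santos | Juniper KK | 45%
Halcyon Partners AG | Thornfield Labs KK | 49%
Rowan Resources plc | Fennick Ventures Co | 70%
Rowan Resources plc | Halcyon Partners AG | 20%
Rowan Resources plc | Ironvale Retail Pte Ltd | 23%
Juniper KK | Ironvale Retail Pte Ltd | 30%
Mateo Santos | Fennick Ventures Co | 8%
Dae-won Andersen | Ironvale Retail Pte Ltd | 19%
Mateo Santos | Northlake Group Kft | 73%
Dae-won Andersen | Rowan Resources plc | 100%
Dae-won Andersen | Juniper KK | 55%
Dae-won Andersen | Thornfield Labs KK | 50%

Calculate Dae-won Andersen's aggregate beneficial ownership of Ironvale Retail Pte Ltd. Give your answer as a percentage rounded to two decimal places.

58.50%

Dae-won reaches Ironvale along 3 paths.
Via Rowan: 100% × 23% = 23%.
Via Juniper: 55% × 30% = 16.5%.
Direct stake: 19% = 19%.
Total: 23% + 16.5% + 19% = 58.5%.
Rounded: 58.50%.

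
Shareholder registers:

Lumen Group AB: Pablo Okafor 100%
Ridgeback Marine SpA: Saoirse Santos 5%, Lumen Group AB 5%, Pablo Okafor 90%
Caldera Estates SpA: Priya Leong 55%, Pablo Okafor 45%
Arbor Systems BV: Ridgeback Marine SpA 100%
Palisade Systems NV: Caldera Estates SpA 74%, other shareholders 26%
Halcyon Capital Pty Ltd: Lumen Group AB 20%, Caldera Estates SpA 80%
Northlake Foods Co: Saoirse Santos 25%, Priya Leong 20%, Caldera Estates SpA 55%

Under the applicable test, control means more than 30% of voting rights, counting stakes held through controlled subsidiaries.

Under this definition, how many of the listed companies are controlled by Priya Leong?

4

Priya holds 55% of Caldera, so Priya controls Caldera.
Caldera holds 74% of Palisade, so Priya controls Palisade.
Caldera holds 80% of Halcyon, so Priya controls Halcyon.
Priya and Caldera together hold 20% + 55% = 75% of Northlake, so Priya controls Northlake.
No other company's threshold is met.
Priya controls 4 companies.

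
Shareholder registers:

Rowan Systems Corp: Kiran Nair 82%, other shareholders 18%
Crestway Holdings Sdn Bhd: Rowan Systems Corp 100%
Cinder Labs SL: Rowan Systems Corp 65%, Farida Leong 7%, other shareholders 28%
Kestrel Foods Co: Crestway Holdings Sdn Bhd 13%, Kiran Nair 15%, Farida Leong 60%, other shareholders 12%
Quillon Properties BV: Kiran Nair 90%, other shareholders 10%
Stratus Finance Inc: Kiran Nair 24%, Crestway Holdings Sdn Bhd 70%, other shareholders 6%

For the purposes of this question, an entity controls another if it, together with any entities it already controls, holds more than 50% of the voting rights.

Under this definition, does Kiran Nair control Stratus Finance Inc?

Kiran holds 82% of Rowan, so Kiran controls Rowan.
Rowan holds 100% of Crestway, so Kiran controls Crestway.
Kiran and Crestway together hold 24% + 70% = 94% of Stratus, so Kiran controls Stratus.

Yes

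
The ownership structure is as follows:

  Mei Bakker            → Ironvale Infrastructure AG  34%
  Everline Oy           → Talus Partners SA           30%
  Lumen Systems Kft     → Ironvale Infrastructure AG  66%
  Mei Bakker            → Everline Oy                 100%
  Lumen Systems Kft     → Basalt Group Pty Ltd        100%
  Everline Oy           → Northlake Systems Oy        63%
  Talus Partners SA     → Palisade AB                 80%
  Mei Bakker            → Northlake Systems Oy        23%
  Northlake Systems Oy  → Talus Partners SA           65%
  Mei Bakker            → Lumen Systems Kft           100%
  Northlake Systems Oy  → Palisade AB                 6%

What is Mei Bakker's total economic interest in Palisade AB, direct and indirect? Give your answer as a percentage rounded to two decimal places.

73.88%

Mei reaches Palisade along 5 paths.
Via Everline → Talus: 100% × 30% × 80% = 24%.
Via Northlake → Talus: 23% × 65% × 80% = 11.96%.
Via Everline → Northlake → Talus: 100% × 63% × 65% × 80% = 32.76%.
Via Northlake: 23% × 6% = 1.38%.
Via Everline → Northlake: 100% × 63% × 6% = 3.78%.
Total: 24% + 11.96% + 32.76% + 1.38% + 3.78% = 73.88%.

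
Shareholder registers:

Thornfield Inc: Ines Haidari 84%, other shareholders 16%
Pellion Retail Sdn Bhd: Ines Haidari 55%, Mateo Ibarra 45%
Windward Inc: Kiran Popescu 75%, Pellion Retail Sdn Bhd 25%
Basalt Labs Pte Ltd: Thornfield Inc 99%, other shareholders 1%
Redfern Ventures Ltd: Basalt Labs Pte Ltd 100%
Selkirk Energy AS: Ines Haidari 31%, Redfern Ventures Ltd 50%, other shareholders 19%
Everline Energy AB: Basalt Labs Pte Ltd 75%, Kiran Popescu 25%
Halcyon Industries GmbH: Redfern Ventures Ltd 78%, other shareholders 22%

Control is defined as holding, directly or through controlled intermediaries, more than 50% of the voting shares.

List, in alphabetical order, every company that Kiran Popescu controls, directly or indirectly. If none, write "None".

Windward Inc

Kiran holds 75% of Windward, so Kiran controls Windward.
No other company's threshold is met.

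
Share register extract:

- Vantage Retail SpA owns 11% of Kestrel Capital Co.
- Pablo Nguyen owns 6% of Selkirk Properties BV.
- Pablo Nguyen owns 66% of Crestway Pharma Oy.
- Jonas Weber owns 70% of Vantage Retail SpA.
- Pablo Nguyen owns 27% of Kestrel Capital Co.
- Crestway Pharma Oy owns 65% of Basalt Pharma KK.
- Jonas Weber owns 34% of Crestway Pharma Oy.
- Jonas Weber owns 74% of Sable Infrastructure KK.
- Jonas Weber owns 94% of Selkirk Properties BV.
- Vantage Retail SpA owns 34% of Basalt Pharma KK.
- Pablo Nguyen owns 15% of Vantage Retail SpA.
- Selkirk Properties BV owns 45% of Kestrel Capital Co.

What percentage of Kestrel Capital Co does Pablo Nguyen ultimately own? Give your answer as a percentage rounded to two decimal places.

Pablo reaches Kestrel along 3 paths.
Direct stake: 27% = 27%.
Via Selkirk: 6% × 45% = 2.7%.
Via Vantage: 15% × 11% = 1.65%.
Total: 27% + 2.7% + 1.65% = 31.35%.

31.35%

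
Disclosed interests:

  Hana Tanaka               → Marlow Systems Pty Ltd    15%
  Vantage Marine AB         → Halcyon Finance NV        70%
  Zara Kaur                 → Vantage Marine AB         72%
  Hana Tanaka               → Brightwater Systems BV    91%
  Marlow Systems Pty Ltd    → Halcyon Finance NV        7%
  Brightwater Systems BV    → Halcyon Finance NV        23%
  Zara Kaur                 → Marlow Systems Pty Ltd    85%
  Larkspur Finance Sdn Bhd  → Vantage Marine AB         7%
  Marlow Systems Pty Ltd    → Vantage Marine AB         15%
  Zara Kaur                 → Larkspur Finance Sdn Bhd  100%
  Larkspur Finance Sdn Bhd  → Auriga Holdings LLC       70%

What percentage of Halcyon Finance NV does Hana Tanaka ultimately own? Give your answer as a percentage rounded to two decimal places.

Hana reaches Halcyon along 3 paths.
Via Marlow → Vantage: 15% × 15% × 70% = 1.575%.
Via Marlow: 15% × 7% = 1.05%.
Via Brightwater: 91% × 23% = 20.93%.
Total: 1.575% + 1.05% + 20.93% = 23.555%.
Rounded: 23.56%.

23.56%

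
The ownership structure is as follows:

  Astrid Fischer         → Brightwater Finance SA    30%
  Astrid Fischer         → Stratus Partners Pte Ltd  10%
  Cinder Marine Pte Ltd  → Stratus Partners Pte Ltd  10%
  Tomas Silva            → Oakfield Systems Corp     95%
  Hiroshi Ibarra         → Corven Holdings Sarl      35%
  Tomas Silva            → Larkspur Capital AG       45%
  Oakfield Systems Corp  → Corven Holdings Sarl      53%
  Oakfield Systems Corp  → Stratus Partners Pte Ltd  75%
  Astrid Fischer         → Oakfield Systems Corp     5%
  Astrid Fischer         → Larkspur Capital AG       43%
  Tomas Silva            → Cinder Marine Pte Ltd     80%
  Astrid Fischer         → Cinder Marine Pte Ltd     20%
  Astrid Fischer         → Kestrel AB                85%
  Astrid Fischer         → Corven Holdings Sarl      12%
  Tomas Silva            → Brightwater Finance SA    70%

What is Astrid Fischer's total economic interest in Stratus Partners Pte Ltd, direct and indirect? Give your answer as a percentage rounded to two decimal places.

Astrid reaches Stratus along 3 paths.
Direct stake: 10% = 10%.
Via Cinder: 20% × 10% = 2%.
Via Oakfield: 5% × 75% = 3.75%.
Total: 10% + 2% + 3.75% = 15.75%.

15.75%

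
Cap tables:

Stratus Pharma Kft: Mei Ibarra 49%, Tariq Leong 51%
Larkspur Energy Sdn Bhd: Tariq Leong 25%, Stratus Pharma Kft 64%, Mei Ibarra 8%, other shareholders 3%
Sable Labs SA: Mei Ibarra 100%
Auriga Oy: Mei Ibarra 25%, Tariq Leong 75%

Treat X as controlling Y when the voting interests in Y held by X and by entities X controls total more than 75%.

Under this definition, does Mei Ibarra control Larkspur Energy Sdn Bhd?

Mei holds 100% of Sable, so Mei controls Sable.
In Larkspur, Mei's side holds only 8%, not > 75%.
So Mei does not control Larkspur.

No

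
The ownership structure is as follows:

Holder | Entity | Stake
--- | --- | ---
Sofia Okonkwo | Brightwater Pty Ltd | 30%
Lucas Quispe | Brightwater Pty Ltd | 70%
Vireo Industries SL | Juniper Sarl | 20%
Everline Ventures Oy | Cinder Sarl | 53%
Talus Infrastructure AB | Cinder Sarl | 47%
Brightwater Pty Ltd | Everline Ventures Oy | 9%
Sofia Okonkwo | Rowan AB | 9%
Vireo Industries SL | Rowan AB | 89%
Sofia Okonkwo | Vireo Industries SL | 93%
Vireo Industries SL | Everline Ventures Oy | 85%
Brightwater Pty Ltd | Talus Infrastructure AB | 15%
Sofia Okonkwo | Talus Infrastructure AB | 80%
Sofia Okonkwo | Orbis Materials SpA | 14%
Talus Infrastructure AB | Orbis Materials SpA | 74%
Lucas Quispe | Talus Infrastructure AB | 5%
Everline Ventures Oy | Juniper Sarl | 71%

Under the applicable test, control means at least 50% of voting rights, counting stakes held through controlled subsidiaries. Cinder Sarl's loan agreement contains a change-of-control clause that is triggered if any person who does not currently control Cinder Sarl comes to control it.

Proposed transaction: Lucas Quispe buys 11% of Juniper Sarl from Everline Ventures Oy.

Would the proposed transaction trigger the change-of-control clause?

The purchase adds only to Lucas's holdings (Everline's stake shrinks), so Lucas is the only person who could newly come to control Cinder.
Lucas holds 70% of Brightwater, so Lucas controls Brightwater.
Neither Lucas nor any entity Lucas controls holds any voting interest in Cinder.
So before the transaction, Lucas does not control Cinder.
After the purchase, Lucas holds 11% of Juniper directly, and Everline's stake falls to 60%.
Lucas's side now holds 11% of Juniper, not ≥ 50%, so Lucas still does not control Juniper.
After the transaction, neither Lucas nor any entity Lucas controls holds a voting interest in Cinder, so Lucas still does not control it.
No new person acquires control, so the clause is not triggered.

No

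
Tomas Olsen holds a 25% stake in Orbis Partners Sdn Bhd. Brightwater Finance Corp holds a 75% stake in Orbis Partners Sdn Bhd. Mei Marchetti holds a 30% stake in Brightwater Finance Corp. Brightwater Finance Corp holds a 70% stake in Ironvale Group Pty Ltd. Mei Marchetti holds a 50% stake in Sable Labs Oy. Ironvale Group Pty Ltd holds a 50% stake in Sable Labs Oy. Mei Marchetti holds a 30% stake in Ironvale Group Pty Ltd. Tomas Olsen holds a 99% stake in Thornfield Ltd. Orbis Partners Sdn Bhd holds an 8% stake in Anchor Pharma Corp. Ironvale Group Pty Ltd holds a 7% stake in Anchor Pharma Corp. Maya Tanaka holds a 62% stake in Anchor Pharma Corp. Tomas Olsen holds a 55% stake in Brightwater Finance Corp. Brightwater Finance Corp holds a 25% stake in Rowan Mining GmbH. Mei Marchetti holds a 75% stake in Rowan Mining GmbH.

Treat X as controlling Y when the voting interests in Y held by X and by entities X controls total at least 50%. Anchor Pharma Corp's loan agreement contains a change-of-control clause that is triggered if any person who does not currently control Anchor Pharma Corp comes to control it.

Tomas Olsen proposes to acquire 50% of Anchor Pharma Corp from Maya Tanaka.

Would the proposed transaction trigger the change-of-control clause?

The purchase adds only to Tomas's holdings (Maya's stake shrinks), so Tomas is the only person who could newly come to control Anchor.
Tomas holds 55% of Brightwater, so Tomas controls Brightwater.
Brightwater holds 70% of Ironvale, so Tomas controls Ironvale.
Tomas and Brightwater together hold 25% + 75% = 100% of Orbis, so Tomas controls Orbis.
Ironvale holds 50% of Sable, so Tomas controls Sable.
Tomas holds 99% of Thornfield, so Tomas controls Thornfield.
In Anchor, Tomas's side holds only 7% + 8% = 15%, not ≥ 50%.
So before the transaction, Tomas does not control Anchor.
After the purchase, Tomas holds 50% of Anchor directly, and Maya's stake falls to 12%.
Ironvale and Orbis and Tomas together hold 7% + 8% + 50% = 65% of Anchor, so Tomas controls Anchor.
Tomas did not control Anchor before and does after, so the clause is triggered.

Yes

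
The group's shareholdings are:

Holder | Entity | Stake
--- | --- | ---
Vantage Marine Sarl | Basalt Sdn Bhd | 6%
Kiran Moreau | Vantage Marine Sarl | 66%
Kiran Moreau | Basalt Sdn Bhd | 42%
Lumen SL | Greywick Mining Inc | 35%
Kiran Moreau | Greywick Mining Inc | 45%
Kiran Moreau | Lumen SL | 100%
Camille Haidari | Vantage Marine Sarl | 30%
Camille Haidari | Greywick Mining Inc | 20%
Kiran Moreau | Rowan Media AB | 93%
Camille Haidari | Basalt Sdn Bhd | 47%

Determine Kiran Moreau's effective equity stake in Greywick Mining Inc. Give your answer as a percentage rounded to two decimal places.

Kiran reaches Greywick along 2 paths.
Via Lumen: 100% × 35% = 35%.
Direct stake: 45% = 45%.
Total: 35% + 45% = 80%.
Rounded: 80.00%.

80.00%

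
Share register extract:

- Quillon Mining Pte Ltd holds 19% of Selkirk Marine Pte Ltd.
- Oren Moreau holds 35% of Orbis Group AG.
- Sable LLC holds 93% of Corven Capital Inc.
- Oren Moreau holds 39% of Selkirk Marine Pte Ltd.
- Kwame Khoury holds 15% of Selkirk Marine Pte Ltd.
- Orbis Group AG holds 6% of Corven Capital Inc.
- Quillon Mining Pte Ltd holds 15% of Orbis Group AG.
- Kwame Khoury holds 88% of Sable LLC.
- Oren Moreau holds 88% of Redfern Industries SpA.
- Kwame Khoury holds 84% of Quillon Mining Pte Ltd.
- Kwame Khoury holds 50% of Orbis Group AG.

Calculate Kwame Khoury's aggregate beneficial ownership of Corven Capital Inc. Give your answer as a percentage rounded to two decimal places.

85.60%

Kwame reaches Corven along 3 paths.
Via Sable: 88% × 93% = 81.84%.
Via Quillon → Orbis: 84% × 15% × 6% = 0.756%.
Via Orbis: 50% × 6% = 3%.
Total: 81.84% + 0.756% + 3% = 85.596%.
Rounded: 85.60%.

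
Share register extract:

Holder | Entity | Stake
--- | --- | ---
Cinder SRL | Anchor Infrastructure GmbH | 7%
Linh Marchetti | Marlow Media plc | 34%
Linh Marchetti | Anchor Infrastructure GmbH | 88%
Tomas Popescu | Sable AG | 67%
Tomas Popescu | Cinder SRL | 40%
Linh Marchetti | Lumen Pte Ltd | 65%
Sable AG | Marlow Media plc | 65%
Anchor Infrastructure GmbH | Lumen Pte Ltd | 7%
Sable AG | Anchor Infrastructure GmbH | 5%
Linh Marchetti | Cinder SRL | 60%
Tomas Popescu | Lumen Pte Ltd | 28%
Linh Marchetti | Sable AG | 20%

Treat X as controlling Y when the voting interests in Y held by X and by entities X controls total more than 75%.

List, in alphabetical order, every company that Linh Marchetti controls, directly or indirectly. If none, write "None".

Linh holds 88% of Anchor, so Linh controls Anchor.
No other company's threshold is met.

Anchor Infrastructure GmbH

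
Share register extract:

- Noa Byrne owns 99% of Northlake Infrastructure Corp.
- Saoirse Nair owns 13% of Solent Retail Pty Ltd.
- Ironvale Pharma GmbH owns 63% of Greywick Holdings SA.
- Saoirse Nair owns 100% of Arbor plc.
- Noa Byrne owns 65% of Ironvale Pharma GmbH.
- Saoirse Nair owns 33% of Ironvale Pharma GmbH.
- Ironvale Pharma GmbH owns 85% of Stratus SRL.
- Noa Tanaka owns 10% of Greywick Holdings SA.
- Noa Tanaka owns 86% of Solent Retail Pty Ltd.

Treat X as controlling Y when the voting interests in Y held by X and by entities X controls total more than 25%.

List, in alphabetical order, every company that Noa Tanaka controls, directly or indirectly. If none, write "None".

Noa Tanaka holds 86% of Solent, so Noa Tanaka controls Solent.
No other company's threshold is met.

Solent Retail Pty Ltd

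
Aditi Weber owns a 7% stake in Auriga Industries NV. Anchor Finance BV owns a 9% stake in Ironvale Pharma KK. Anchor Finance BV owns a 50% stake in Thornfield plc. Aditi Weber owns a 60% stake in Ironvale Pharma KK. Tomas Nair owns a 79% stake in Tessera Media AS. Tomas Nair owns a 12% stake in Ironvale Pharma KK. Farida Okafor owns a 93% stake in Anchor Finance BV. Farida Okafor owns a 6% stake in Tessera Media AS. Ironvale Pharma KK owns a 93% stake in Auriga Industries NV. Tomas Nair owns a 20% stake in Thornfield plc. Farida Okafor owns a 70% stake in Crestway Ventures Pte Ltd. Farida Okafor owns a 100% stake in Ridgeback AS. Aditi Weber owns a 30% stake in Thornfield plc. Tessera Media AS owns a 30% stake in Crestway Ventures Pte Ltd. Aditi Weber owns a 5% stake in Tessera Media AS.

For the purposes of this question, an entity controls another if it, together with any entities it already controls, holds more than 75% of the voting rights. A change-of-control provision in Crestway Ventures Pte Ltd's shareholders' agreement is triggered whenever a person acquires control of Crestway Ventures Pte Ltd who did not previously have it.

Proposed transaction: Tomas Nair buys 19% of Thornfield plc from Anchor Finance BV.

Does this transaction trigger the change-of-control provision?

No

The purchase adds only to Tomas's holdings (Anchor's stake shrinks), so Tomas is the only person who could newly come to control Crestway.
Tomas holds 79% of Tessera, so Tomas controls Tessera.
In Crestway, Tomas's side holds only 30%, not > 75%.
So before the transaction, Tomas does not control Crestway.
After the purchase, Tomas's direct stake in Thornfield rises to 20% + 19% = 39%, and Anchor's stake falls to 31%.
Tomas's side now holds 39% of Thornfield, not > 75%, so Tomas still does not control Thornfield.
After the transaction, Tomas's side holds 30% of Crestway, not > 75%, so Tomas still does not control Crestway.
No new person acquires control, so the clause is not triggered.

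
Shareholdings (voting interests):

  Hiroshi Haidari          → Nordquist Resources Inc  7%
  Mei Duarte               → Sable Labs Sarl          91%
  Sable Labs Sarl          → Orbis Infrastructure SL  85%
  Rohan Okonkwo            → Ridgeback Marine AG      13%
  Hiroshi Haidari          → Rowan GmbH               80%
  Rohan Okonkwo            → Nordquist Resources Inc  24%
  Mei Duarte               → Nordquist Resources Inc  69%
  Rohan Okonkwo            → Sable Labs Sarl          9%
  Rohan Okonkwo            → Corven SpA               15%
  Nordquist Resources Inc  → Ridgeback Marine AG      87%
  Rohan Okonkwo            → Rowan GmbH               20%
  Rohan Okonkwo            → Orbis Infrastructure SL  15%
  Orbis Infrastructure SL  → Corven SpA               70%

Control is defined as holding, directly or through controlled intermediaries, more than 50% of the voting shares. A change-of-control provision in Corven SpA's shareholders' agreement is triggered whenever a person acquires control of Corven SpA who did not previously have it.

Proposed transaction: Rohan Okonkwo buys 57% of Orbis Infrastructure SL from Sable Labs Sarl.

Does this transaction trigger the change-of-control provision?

The purchase adds only to Rohan's holdings (Sable's stake shrinks), so Rohan is the only person who could newly come to control Corven.
Rohan's largest direct stake is 24% in Nordquist, which does not meet the threshold, so Rohan controls no company.
In Corven, Rohan's side holds only 15%, not > 50%.
So before the transaction, Rohan does not control Corven.
After the purchase, Rohan's direct stake in Orbis rises to 15% + 57% = 72%, and Sable's stake falls to 28%.
Rohan holds 72% of Orbis, so Rohan controls Orbis.
Orbis and Rohan together hold 70% + 15% = 85% of Corven, so Rohan controls Corven.
Rohan did not control Corven before and does after, so the clause is triggered.

Yes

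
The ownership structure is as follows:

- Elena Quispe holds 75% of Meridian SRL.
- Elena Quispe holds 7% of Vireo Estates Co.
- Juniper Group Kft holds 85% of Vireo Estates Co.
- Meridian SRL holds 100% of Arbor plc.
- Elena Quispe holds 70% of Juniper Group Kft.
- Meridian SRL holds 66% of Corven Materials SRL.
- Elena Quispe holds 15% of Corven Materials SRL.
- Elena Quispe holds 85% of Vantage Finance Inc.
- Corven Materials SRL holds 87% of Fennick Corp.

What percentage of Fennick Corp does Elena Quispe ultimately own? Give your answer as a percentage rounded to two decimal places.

56.12%

Elena reaches Fennick along 2 paths.
Via Meridian → Corven: 75% × 66% × 87% = 43.065%.
Via Corven: 15% × 87% = 13.05%.
Total: 43.065% + 13.05% = 56.115%.
Rounded: 56.12%.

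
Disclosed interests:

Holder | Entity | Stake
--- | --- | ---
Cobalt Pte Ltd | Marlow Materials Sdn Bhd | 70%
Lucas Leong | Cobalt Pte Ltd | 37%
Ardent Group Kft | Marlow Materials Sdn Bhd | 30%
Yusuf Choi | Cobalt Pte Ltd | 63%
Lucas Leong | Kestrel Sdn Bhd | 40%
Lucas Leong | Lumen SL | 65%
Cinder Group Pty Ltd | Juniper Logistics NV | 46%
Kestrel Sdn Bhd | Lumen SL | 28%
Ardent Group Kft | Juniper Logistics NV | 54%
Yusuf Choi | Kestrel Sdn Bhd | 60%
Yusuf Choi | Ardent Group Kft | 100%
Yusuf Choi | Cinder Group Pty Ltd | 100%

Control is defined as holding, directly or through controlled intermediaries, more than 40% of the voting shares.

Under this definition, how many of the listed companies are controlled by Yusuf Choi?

6

Yusuf holds 60% of Kestrel, so Yusuf controls Kestrel.
Yusuf holds 63% of Cobalt, so Yusuf controls Cobalt.
Yusuf holds 100% of Cinder, so Yusuf controls Cinder.
Yusuf holds 100% of Ardent, so Yusuf controls Ardent.
Cobalt and Ardent together hold 70% + 30% = 100% of Marlow, so Yusuf controls Marlow.
Cinder and Ardent together hold 46% + 54% = 100% of Juniper, so Yusuf controls Juniper.
No other company's threshold is met.
Yusuf controls 6 companies.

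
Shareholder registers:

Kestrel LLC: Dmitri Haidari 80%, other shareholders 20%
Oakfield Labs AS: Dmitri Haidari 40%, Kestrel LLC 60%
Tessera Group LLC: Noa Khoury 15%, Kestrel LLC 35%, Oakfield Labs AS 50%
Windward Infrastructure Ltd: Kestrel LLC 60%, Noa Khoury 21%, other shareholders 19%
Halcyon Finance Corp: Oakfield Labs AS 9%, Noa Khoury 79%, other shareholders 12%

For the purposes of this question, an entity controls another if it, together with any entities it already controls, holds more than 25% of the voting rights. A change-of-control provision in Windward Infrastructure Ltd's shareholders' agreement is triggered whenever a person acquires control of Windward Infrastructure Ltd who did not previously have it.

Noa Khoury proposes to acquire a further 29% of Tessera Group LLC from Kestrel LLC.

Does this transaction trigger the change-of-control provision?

No

The purchase adds only to Noa's holdings (Kestrel's stake shrinks), so Noa is the only person who could newly come to control Windward.
Noa holds 79% of Halcyon, so Noa controls Halcyon.
In Windward, Noa's side holds only 21%, not > 25%.
So before the transaction, Noa does not control Windward.
After the purchase, Noa's direct stake in Tessera rises to 15% + 29% = 44%, and Kestrel's stake falls to 6%.
Noa holds 44% of Tessera, so Noa controls Tessera.
After the transaction, Noa's side holds 21% of Windward, not > 25%, so Noa still does not control Windward.
No new person acquires control, so the clause is not triggered.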